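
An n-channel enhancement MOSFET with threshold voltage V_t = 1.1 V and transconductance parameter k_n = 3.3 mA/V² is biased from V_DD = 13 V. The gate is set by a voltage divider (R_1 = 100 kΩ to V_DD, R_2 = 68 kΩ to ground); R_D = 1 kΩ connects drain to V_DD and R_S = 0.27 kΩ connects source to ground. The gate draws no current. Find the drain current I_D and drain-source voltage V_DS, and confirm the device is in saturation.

I_D ≈ 7.5 mA, V_DS ≈ 3.5 V

V_G = V_DD·R_2/(R_1+R_2) = 13×68/168 = 5.26 V.
Assume saturation: I_D = (k_n/2)(V_GS − V_t)² with V_GS = V_G − I_D·R_S = 5.26 − 0.27·I_D.
Substituting gives 0.12·I_D² − 4.71·I_D + 28.6 = 0, with roots I_D = 7.51 or 31.6 mA.
The root I_D = 31.6 mA gives V_GS = -3.28 V ≤ V_t, so take I_D = 7.51 mA.
Then V_GS = 3.23 V and V_DS = V_DD − I_D(R_D+R_S) = 13 − 7.51×1.27 = 3.46 V.
Saturation requires V_DS ≥ V_GS − V_t = 2.13 V; 3.46 ≥ 2.13 ✓.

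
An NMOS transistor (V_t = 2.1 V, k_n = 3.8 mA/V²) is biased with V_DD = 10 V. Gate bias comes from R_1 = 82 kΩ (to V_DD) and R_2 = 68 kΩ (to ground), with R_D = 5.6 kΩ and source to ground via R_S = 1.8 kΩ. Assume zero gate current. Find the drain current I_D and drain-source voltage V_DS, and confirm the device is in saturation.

I_D ≈ 0.96 mA, V_DS ≈ 2.9 V

V_G = V_DD·R_2/(R_1+R_2) = 10×68/150 = 4.53 V.
Assume saturation: I_D = (k_n/2)(V_GS − V_t)² with V_GS = V_G − I_D·R_S = 4.53 − 1.8·I_D.
Substituting gives 6.16·I_D² − 17.6·I_D + 11.3 = 0, with roots I_D = 0.957 or 1.91 mA.
The root I_D = 1.91 mA gives V_GS = 1.1 V ≤ V_t, so take I_D = 0.957 mA.
Then V_GS = 2.81 V and V_DS = V_DD − I_D(R_D+R_S) = 10 − 0.957×7.4 = 2.91 V.
Saturation requires V_DS ≥ V_GS − V_t = 0.71 V; 2.91 ≥ 0.71 ✓.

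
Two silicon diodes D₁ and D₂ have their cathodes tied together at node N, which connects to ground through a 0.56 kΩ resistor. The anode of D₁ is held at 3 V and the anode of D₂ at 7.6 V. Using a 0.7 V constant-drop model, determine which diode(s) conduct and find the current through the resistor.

Only D₂ conducts; I_R ≈ 12 mA

Assume both conduct. Then node N would need to be at both 3−0.7 = 2.3 V and 7.6−0.7 = 6.9 V, which is impossible.
Assume only D₂ conducts: V_N = 7.6 − 0.7 = 6.9 V, so I_R = 6.9/0.56 = 12.3 mA.
Check D₁: its anode-to-cathode voltage is 3 − 6.9 = -3.9 V < 0.7 V, so it is off. The assumption is consistent.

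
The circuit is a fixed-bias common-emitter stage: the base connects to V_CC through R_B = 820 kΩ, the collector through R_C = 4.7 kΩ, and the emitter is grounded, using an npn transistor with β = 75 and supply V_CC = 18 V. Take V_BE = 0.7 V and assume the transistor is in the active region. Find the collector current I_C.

I_C ≈ 1.6 mA

Base loop: V_CC = I_B·R_B + V_BE, so I_B = (18 − 0.7)/820 kΩ = 0.0211 mA.
In the active region I_C = β·I_B = 75 × 0.0211 = 1.58 mA.
Collector loop: V_CE = V_CC − I_C·R_C = 18 − 1.58×4.7 = 10.6 V.
Since V_CE = 10.6 V > V_CE(sat) ≈ 0.2 V, the transistor is in the active region as assumed.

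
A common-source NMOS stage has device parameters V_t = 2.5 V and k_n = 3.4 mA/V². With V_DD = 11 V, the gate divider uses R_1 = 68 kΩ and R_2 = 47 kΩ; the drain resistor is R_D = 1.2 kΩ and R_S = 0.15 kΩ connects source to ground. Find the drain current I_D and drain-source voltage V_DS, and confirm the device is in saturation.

I_D ≈ 3.6 mA, V_DS ≈ 6.1 V

V_G = V_DD·R_2/(R_1+R_2) = 11×47/115 = 4.5 V.
Assume saturation: I_D = (k_n/2)(V_GS − V_t)² with V_GS = V_G − I_D·R_S = 4.5 − 0.15·I_D.
Substituting gives 0.0382·I_D² − 2.02·I_D + 6.77 = 0, with roots I_D = 3.6 or 49.2 mA.
The root I_D = 49.2 mA gives V_GS = -2.88 V ≤ V_t, so take I_D = 3.6 mA.
Then V_GS = 3.96 V and V_DS = V_DD − I_D(R_D+R_S) = 11 − 3.6×1.35 = 6.14 V.
Saturation requires V_DS ≥ V_GS − V_t = 1.46 V; 6.14 ≥ 1.46 ✓.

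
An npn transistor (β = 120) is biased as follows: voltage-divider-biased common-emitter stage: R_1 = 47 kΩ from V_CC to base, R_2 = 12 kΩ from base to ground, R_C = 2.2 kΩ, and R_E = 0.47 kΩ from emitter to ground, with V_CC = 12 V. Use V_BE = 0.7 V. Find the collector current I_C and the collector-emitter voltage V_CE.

Thevenize the base divider: V_Th = V_CC·R_2/(R_1+R_2) = 12×12/59 = 2.44 V, R_Th = R_1‖R_2 = 9.56 kΩ.
Base-emitter loop: V_Th = I_B·R_Th + V_BE + (β+1)I_B·R_E, so I_B = (2.44 − 0.7) / (9.56 + 121×0.47) = 0.0262 mA.
I_C = β·I_B = 120×0.0262 = 3.14 mA, and I_E = (β+1)I_B = 3.17 mA.
V_CE = V_CC − I_C·R_C − I_E·R_E = 12 − 3.14×2.2 − 3.17×0.47 = 3.59 V.
V_CE = 3.59 V > 0.2 V confirms active-region operation.

I_C ≈ 3.1 mA, V_CE ≈ 3.6 V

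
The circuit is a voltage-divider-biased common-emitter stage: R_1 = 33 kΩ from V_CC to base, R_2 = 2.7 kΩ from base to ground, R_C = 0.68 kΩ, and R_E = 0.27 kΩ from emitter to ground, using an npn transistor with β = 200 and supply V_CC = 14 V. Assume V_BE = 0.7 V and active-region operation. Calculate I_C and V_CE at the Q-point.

I_C ≈ 1.3 mA, V_CE ≈ 13 V

Thevenize the base divider: V_Th = V_CC·R_2/(R_1+R_2) = 14×2.7/35.7 = 1.06 V, R_Th = R_1‖R_2 = 2.5 kΩ.
Base-emitter loop: V_Th = I_B·R_Th + V_BE + (β+1)I_B·R_E, so I_B = (1.06 − 0.7) / (2.5 + 201×0.27) = 0.00632 mA.
I_C = β·I_B = 200×0.00632 = 1.26 mA, and I_E = (β+1)I_B = 1.27 mA.
V_CE = V_CC − I_C·R_C − I_E·R_E = 14 − 1.26×0.68 − 1.27×0.27 = 12.8 V.
V_CE = 12.8 V > 0.2 V confirms active-region operation.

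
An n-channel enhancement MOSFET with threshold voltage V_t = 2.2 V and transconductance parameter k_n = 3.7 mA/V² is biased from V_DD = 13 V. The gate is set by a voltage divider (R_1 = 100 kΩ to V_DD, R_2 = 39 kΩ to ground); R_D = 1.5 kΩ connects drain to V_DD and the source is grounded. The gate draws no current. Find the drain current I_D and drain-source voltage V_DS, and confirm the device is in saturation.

V_G = V_DD·R_2/(R_1+R_2) = 13×39/139 = 3.65 V. With the source grounded, V_GS = V_G = 3.65 V.
Assume saturation: I_D = (k_n/2)(V_GS − V_t)² = (3.7/2)×(3.65 − 2.2)² = 1.85×1.45² = 3.88 mA.
V_DS = V_DD − I_D·R_D = 13 − 3.88×1.5 = 7.19 V.
Saturation requires V_DS ≥ V_GS − V_t = 1.45 V; 7.19 ≥ 1.45 ✓.

I_D ≈ 3.9 mA, V_DS ≈ 7.2 V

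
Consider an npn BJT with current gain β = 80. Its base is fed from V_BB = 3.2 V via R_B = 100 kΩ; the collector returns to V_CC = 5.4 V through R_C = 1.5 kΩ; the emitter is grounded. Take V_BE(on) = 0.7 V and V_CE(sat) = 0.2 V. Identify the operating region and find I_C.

active; I_C ≈ 2 mA

Assume active. Base-emitter loop: I_B = (V_BB − V_BE)/R_B = (3.2 − 0.7)/100 = 0.025 mA.
I_C = β·I_B = 80×0.025 = 2 mA.
V_CE = V_CC − I_C·R_C = 5.4 − 2×1.5 = 2.4 V > V_CE(sat), so the active-region assumption holds.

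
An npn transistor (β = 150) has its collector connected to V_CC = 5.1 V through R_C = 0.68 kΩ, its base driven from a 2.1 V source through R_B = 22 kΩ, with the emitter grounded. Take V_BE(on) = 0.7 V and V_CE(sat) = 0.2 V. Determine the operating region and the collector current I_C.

Assume active: I_B = (2.1 − 0.7)/22 = 0.0636 mA, giving I_C = β·I_B = 9.55 mA.
But then V_CE = 5.1 − 9.55×0.68 = -1.39 V < V_CE(sat) = 0.2 V — impossible in the active region.
So the transistor is saturated. With V_CE = 0.2 V, I_C = (V_CC − 0.2)/R_C = 4.9/0.68 = 7.21 mA.
Check: β·I_B = 9.55 mA > I_C = 7.21 mA, confirming saturation.

saturation; I_C ≈ 7.2 mA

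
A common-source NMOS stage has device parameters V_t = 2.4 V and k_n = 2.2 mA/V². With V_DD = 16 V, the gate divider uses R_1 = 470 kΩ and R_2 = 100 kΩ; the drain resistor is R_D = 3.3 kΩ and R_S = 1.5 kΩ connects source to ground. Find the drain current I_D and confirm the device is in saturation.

V_G = V_DD·R_2/(R_1+R_2) = 16×100/570 = 2.81 V.
Assume saturation: I_D = (k_n/2)(V_GS − V_t)² with V_GS = V_G − I_D·R_S = 2.81 − 1.5·I_D.
Substituting gives 2.48·I_D² − 2.34·I_D + 0.182 = 0, with roots I_D = 0.0855 or 0.861 mA.
The root I_D = 0.861 mA gives V_GS = 1.52 V ≤ V_t, so take I_D = 0.0855 mA.
Then V_GS = 2.68 V and V_DS = V_DD − I_D(R_D+R_S) = 16 − 0.0855×4.8 = 15.6 V.
Saturation requires V_DS ≥ V_GS − V_t = 0.279 V; 15.6 ≥ 0.279 ✓.

I_D ≈ 0.085 mA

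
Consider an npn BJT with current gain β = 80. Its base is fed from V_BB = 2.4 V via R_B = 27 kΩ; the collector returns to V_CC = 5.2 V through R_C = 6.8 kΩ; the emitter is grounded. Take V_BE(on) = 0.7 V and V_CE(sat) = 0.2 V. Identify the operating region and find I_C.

saturation; I_C ≈ 0.74 mA

Assume active: I_B = (2.4 − 0.7)/27 = 0.063 mA, giving I_C = β·I_B = 5.04 mA.
But then V_CE = 5.2 − 5.04×6.8 = -29.1 V < V_CE(sat) = 0.2 V — impossible in the active region.
So the transistor is saturated. With V_CE = 0.2 V, I_C = (V_CC − 0.2)/R_C = 5/6.8 = 0.735 mA.
Check: β·I_B = 5.04 mA > I_C = 0.735 mA, confirming saturation.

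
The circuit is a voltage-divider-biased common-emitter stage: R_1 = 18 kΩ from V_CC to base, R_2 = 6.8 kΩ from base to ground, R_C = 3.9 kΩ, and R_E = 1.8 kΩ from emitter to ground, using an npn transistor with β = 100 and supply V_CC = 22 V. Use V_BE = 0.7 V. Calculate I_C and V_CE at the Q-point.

Thevenize the base divider: V_Th = V_CC·R_2/(R_1+R_2) = 22×6.8/24.8 = 6.03 V, R_Th = R_1‖R_2 = 4.94 kΩ.
Base-emitter loop: V_Th = I_B·R_Th + V_BE + (β+1)I_B·R_E, so I_B = (6.03 − 0.7) / (4.94 + 101×1.8) = 0.0286 mA.
I_C = β·I_B = 100×0.0286 = 2.86 mA, and I_E = (β+1)I_B = 2.88 mA.
V_CE = V_CC − I_C·R_C − I_E·R_E = 22 − 2.86×3.9 − 2.88×1.8 = 5.67 V.
V_CE = 5.67 V > 0.2 V confirms active-region operation.

I_C ≈ 2.9 mA, V_CE ≈ 5.7 V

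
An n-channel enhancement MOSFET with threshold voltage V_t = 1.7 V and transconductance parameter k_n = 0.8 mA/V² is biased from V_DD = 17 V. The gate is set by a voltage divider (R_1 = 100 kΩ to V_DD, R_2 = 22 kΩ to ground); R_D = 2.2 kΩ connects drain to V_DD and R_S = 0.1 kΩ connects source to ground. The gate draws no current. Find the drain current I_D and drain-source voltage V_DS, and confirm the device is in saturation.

V_G = V_DD·R_2/(R_1+R_2) = 17×22/122 = 3.07 V.
Assume saturation: I_D = (k_n/2)(V_GS − V_t)² with V_GS = V_G − I_D·R_S = 3.07 − 0.1·I_D.
Substituting gives 0.004·I_D² − 1.11·I_D + 0.746 = 0, with roots I_D = 0.674 or 277 mA.
The root I_D = 277 mA gives V_GS = -24.6 V ≤ V_t, so take I_D = 0.674 mA.
Then V_GS = 3 V and V_DS = V_DD − I_D(R_D+R_S) = 17 − 0.674×2.3 = 15.4 V.
Saturation requires V_DS ≥ V_GS − V_t = 1.3 V; 15.4 ≥ 1.3 ✓.

I_D ≈ 0.67 mA, V_DS ≈ 15 V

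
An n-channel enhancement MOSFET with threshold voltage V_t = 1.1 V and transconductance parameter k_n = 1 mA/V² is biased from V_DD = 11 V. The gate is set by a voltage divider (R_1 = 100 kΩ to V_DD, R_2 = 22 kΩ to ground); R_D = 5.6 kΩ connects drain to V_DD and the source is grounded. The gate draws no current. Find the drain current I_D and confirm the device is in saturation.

V_G = V_DD·R_2/(R_1+R_2) = 11×22/122 = 1.98 V. With the source grounded, V_GS = V_G = 1.98 V.
Assume saturation: I_D = (k_n/2)(V_GS − V_t)² = (1/2)×(1.98 − 1.1)² = 0.5×0.884² = 0.39 mA.
V_DS = V_DD − I_D·R_D = 11 − 0.39×5.6 = 8.81 V.
Saturation requires V_DS ≥ V_GS − V_t = 0.884 V; 8.81 ≥ 0.884 ✓.

I_D ≈ 0.39 mA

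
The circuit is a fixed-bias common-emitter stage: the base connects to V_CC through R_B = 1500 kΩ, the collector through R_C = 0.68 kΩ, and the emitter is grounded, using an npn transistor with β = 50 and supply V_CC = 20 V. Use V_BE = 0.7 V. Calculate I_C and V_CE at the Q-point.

I_C ≈ 0.64 mA, V_CE ≈ 20 V

Base loop: V_CC = I_B·R_B + V_BE, so I_B = (20 − 0.7)/1500 kΩ = 0.0129 mA.
In the active region I_C = β·I_B = 50 × 0.0129 = 0.643 mA.
Collector loop: V_CE = V_CC − I_C·R_C = 20 − 0.643×0.68 = 19.6 V.
Since V_CE = 19.6 V > V_CE(sat) ≈ 0.2 V, the transistor is in the active region as assumed.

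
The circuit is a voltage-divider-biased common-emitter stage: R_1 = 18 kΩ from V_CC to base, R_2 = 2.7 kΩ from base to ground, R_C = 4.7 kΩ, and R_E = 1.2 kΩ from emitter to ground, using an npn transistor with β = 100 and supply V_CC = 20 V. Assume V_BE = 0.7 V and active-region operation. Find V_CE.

V_CE ≈ 11 V

Thevenize the base divider: V_Th = V_CC·R_2/(R_1+R_2) = 20×2.7/20.7 = 2.61 V, R_Th = R_1‖R_2 = 2.35 kΩ.
Base-emitter loop: V_Th = I_B·R_Th + V_BE + (β+1)I_B·R_E, so I_B = (2.61 − 0.7) / (2.35 + 101×1.2) = 0.0154 mA.
I_C = β·I_B = 100×0.0154 = 1.54 mA, and I_E = (β+1)I_B = 1.56 mA.
V_CE = V_CC − I_C·R_C − I_E·R_E = 20 − 1.54×4.7 − 1.56×1.2 = 10.9 V.
V_CE = 10.9 V > 0.2 V confirms active-region operation.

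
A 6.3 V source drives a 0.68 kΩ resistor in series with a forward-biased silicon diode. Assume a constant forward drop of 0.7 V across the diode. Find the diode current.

KVL around the loop: 6.3 = V_D + I·R = 0.7 + I × 0.68 kΩ.
So I = (6.3 − 0.7) / 0.68 kΩ = 5.6 / 0.68 = 8.24 mA.

I ≈ 8.2 mA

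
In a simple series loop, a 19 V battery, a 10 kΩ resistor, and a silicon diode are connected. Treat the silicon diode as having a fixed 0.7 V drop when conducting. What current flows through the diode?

I ≈ 1.8 mA

KVL around the loop: 19 = V_D + I·R = 0.7 + I × 10 kΩ.
So I = (19 − 0.7) / 10 kΩ = 18.3 / 10 = 1.83 mA.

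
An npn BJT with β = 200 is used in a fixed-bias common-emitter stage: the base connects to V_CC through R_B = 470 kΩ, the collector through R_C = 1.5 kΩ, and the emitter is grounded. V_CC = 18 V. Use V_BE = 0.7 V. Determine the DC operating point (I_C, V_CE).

Base loop: V_CC = I_B·R_B + V_BE, so I_B = (18 − 0.7)/470 kΩ = 0.0368 mA.
In the active region I_C = β·I_B = 200 × 0.0368 = 7.36 mA.
Collector loop: V_CE = V_CC − I_C·R_C = 18 − 7.36×1.5 = 6.96 V.
Since V_CE = 6.96 V > V_CE(sat) ≈ 0.2 V, the transistor is in the active region as assumed.

I_C ≈ 7.4 mA, V_CE ≈ 7 V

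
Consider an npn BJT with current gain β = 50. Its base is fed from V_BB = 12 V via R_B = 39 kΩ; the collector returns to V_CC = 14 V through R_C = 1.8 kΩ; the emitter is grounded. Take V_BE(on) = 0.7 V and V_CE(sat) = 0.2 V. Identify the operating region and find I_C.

saturation; I_C ≈ 7.7 mA

Assume active: I_B = (12 − 0.7)/39 = 0.29 mA, giving I_C = β·I_B = 14.5 mA.
But then V_CE = 14 − 14.5×1.8 = -12.1 V < V_CE(sat) = 0.2 V — impossible in the active region.
So the transistor is saturated. With V_CE = 0.2 V, I_C = (V_CC − 0.2)/R_C = 13.8/1.8 = 7.67 mA.
Check: β·I_B = 14.5 mA > I_C = 7.67 mA, confirming saturation.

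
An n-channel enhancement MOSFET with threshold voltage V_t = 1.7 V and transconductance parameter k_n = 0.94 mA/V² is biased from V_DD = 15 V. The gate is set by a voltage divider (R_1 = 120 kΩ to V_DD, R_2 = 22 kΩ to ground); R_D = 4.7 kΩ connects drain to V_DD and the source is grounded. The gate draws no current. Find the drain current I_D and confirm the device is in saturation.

I_D ≈ 0.18 mA

V_G = V_DD·R_2/(R_1+R_2) = 15×22/142 = 2.32 V. With the source grounded, V_GS = V_G = 2.32 V.
Assume saturation: I_D = (k_n/2)(V_GS − V_t)² = (0.94/2)×(2.32 − 1.7)² = 0.47×0.624² = 0.183 mA.
V_DS = V_DD − I_D·R_D = 15 − 0.183×4.7 = 14.1 V.
Saturation requires V_DS ≥ V_GS − V_t = 0.624 V; 14.1 ≥ 0.624 ✓.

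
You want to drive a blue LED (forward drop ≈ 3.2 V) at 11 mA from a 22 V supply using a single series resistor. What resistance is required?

R ≈ 1.7 kΩ

The resistor drops V_S − V_D = 22 − 3.2 = 18.8 V at 11 mA.
R = 18.8 V / 11 mA = 1.71 kΩ.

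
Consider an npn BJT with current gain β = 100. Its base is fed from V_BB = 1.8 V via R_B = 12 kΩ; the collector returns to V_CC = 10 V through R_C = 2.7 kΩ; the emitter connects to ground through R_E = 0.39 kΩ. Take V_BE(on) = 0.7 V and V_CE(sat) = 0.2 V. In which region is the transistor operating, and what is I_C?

active; I_C ≈ 2.1 mA

Assume active. Base-emitter loop: I_B = (V_BB − V_BE)/(R_B + (β+1)R_E) = (1.8 − 0.7)/(12 + 101×0.39) = 0.0214 mA.
I_C = β·I_B = 100×0.0214 = 2.14 mA.
V_CE = V_CC − I_C·R_C − I_E·R_E = 10 − 2.14×2.7 − 2.16×0.39 = 3.38 V > V_CE(sat), so the active-region assumption holds.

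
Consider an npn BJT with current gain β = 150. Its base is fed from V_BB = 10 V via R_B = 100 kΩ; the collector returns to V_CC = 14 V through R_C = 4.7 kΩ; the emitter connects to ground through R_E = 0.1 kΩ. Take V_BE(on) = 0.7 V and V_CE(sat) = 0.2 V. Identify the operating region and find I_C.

Assume active: I_B = (10 − 0.7)/(100 + 151×0.1) = 0.0808 mA, I_C = β·I_B = 12.1 mA.
Then V_CE = 14 − 12.1×4.7 − 12.2×0.1 = -44.2 V < 0.2 V — the active assumption fails.
Re-solve with V_CE = 0.2 V. KCL at the emitter: V_E/R_E = (V_BB−0.7−V_E)/R_B + (V_CC−0.2−V_E)/R_C, giving V_E = 0.296 V.
I_C = (V_CC − 0.2 − V_E)/R_C = (13.8 − 0.296)/4.7 = 2.87 mA.
Check: I_B = (9.3 − 0.296)/100 = 0.09 mA, and β·I_B = 13.5 mA > I_C, confirming saturation.

saturation; I_C ≈ 2.9 mA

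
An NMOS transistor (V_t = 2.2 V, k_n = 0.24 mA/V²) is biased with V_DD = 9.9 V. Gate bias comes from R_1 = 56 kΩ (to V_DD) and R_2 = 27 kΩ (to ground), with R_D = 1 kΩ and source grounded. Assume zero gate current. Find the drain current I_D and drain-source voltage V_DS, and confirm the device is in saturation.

V_G = V_DD·R_2/(R_1+R_2) = 9.9×27/83 = 3.22 V. With the source grounded, V_GS = V_G = 3.22 V.
Assume saturation: I_D = (k_n/2)(V_GS − V_t)² = (0.24/2)×(3.22 − 2.2)² = 0.12×1.02² = 0.125 mA.
V_DS = V_DD − I_D·R_D = 9.9 − 0.125×1 = 9.78 V.
Saturation requires V_DS ≥ V_GS − V_t = 1.02 V; 9.78 ≥ 1.02 ✓.

I_D ≈ 0.12 mA, V_DS ≈ 9.8 V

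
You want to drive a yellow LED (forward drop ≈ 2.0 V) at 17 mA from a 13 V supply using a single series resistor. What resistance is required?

R ≈ 0.65 kΩ

The resistor drops V_S − V_D = 13 − 2.0 = 11 V at 17 mA.
R = 11 V / 17 mA = 0.647 kΩ.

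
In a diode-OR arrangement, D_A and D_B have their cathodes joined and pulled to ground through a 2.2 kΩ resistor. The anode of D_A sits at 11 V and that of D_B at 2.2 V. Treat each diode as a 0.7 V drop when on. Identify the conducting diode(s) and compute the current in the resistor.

Only D_A conducts; I_R ≈ 4.7 mA

Assume both conduct. Then node N would need to be at both 11−0.7 = 10.3 V and 2.2−0.7 = 1.5 V, which is impossible.
Assume only D_A conducts: V_N = 11 − 0.7 = 10.3 V, so I_R = 10.3/2.2 = 4.68 mA.
Check D_B: its anode-to-cathode voltage is 2.2 − 10.3 = -8.1 V < 0.7 V, so it is off. The assumption is consistent.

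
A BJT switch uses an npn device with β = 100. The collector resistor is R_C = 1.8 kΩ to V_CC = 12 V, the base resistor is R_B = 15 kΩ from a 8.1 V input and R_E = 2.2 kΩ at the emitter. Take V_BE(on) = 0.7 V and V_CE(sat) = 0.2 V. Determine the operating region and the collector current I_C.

Assume active: I_B = (8.1 − 0.7)/(15 + 101×2.2) = 0.0312 mA, I_C = β·I_B = 3.12 mA.
Then V_CE = 12 − 3.12×1.8 − 3.15×2.2 = -0.548 V < 0.2 V — the active assumption fails.
Re-solve with V_CE = 0.2 V. KCL at the emitter: V_E/R_E = (V_BB−0.7−V_E)/R_B + (V_CC−0.2−V_E)/R_C, giving V_E = 6.55 V.
I_C = (V_CC − 0.2 − V_E)/R_C = (11.8 − 6.55)/1.8 = 2.92 mA.
Check: I_B = (7.4 − 6.55)/15 = 0.0569 mA, and β·I_B = 5.69 mA > I_C, confirming saturation.

saturation; I_C ≈ 2.9 mA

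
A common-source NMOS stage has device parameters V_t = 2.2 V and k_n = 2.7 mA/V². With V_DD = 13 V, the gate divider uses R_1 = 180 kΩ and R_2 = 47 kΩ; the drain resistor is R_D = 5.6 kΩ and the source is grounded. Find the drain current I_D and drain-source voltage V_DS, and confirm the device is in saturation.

I_D ≈ 0.33 mA, V_DS ≈ 11 V

V_G = V_DD·R_2/(R_1+R_2) = 13×47/227 = 2.69 V. With the source grounded, V_GS = V_G = 2.69 V.
Assume saturation: I_D = (k_n/2)(V_GS − V_t)² = (2.7/2)×(2.69 − 2.2)² = 1.35×0.492² = 0.326 mA.
V_DS = V_DD − I_D·R_D = 13 − 0.326×5.6 = 11.2 V.
Saturation requires V_DS ≥ V_GS − V_t = 0.492 V; 11.2 ≥ 0.492 ✓.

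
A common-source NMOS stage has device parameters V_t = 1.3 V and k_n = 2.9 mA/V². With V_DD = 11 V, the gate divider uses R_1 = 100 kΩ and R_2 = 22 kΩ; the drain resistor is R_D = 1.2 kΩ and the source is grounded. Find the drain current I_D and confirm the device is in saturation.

V_G = V_DD·R_2/(R_1+R_2) = 11×22/122 = 1.98 V. With the source grounded, V_GS = V_G = 1.98 V.
Assume saturation: I_D = (k_n/2)(V_GS − V_t)² = (2.9/2)×(1.98 − 1.3)² = 1.45×0.684² = 0.678 mA.
V_DS = V_DD − I_D·R_D = 11 − 0.678×1.2 = 10.2 V.
Saturation requires V_DS ≥ V_GS − V_t = 0.684 V; 10.2 ≥ 0.684 ✓.

I_D ≈ 0.68 mA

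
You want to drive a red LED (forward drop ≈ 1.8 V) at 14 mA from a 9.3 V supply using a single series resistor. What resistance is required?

The resistor drops V_S − V_D = 9.3 − 1.8 = 7.5 V at 14 mA.
R = 7.5 V / 14 mA = 0.536 kΩ.

R ≈ 0.54 kΩ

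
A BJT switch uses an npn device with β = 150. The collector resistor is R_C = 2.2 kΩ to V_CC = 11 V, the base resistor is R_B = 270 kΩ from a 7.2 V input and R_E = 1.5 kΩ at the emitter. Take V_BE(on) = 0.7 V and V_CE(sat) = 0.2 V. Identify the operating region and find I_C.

Assume active. Base-emitter loop: I_B = (V_BB − V_BE)/(R_B + (β+1)R_E) = (7.2 − 0.7)/(270 + 151×1.5) = 0.0131 mA.
I_C = β·I_B = 150×0.0131 = 1.96 mA.
V_CE = V_CC − I_C·R_C − I_E·R_E = 11 − 1.96×2.2 − 1.98×1.5 = 3.71 V > V_CE(sat), so the active-region assumption holds.

active; I_C ≈ 2 mA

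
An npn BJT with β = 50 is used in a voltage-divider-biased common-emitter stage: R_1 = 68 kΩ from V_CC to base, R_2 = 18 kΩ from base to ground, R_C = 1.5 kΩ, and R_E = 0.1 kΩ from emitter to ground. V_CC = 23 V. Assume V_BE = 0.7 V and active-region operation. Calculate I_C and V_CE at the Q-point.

I_C ≈ 11 mA, V_CE ≈ 6 V

Thevenize the base divider: V_Th = V_CC·R_2/(R_1+R_2) = 23×18/86 = 4.81 V, R_Th = R_1‖R_2 = 14.2 kΩ.
Base-emitter loop: V_Th = I_B·R_Th + V_BE + (β+1)I_B·R_E, so I_B = (4.81 − 0.7) / (14.2 + 51×0.1) = 0.213 mA.
I_C = β·I_B = 50×0.213 = 10.6 mA, and I_E = (β+1)I_B = 10.9 mA.
V_CE = V_CC − I_C·R_C − I_E·R_E = 23 − 10.6×1.5 − 10.9×0.1 = 5.95 V.
V_CE = 5.95 V > 0.2 V confirms active-region operation.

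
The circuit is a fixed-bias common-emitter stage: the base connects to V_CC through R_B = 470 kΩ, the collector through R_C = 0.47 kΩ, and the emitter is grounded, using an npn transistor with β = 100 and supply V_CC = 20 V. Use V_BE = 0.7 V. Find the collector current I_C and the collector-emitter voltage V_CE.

I_C ≈ 4.1 mA, V_CE ≈ 18 V

Base loop: V_CC = I_B·R_B + V_BE, so I_B = (20 − 0.7)/470 kΩ = 0.0411 mA.
In the active region I_C = β·I_B = 100 × 0.0411 = 4.11 mA.
Collector loop: V_CE = V_CC − I_C·R_C = 20 − 4.11×0.47 = 18.1 V.
Since V_CE = 18.1 V > V_CE(sat) ≈ 0.2 V, the transistor is in the active region as assumed.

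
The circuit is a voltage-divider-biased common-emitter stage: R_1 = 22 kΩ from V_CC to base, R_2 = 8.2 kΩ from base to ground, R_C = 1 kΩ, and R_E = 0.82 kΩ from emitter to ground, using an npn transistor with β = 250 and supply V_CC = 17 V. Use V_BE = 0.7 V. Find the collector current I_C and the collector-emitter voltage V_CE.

Thevenize the base divider: V_Th = V_CC·R_2/(R_1+R_2) = 17×8.2/30.2 = 4.62 V, R_Th = R_1‖R_2 = 5.97 kΩ.
Base-emitter loop: V_Th = I_B·R_Th + V_BE + (β+1)I_B·R_E, so I_B = (4.62 − 0.7) / (5.97 + 251×0.82) = 0.0185 mA.
I_C = β·I_B = 250×0.0185 = 4.62 mA, and I_E = (β+1)I_B = 4.64 mA.
V_CE = V_CC − I_C·R_C − I_E·R_E = 17 − 4.62×1 − 4.64×0.82 = 8.57 V.
V_CE = 8.57 V > 0.2 V confirms active-region operation.

I_C ≈ 4.6 mA, V_CE ≈ 8.6 V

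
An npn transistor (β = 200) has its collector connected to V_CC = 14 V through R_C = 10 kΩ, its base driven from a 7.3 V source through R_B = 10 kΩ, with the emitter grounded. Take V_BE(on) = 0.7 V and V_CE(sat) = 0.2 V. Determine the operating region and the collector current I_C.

Assume active: I_B = (7.3 − 0.7)/10 = 0.66 mA, giving I_C = β·I_B = 132 mA.
But then V_CE = 14 − 132×10 = -1310 V < V_CE(sat) = 0.2 V — impossible in the active region.
So the transistor is saturated. With V_CE = 0.2 V, I_C = (V_CC − 0.2)/R_C = 13.8/10 = 1.38 mA.
Check: β·I_B = 132 mA > I_C = 1.38 mA, confirming saturation.

saturation; I_C ≈ 1.4 mA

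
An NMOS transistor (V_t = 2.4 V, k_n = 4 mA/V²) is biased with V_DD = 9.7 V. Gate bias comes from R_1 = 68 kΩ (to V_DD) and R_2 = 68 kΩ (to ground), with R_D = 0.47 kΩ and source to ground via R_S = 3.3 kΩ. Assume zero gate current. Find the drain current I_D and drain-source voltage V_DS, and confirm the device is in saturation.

I_D ≈ 0.58 mA, V_DS ≈ 7.5 V

V_G = V_DD·R_2/(R_1+R_2) = 9.7×68/136 = 4.85 V.
Assume saturation: I_D = (k_n/2)(V_GS − V_t)² with V_GS = V_G − I_D·R_S = 4.85 − 3.3·I_D.
Substituting gives 21.8·I_D² − 33.3·I_D + 12 = 0, with roots I_D = 0.579 or 0.951 mA.
The root I_D = 0.951 mA gives V_GS = 1.71 V ≤ V_t, so take I_D = 0.579 mA.
Then V_GS = 2.94 V and V_DS = V_DD − I_D(R_D+R_S) = 9.7 − 0.579×3.77 = 7.52 V.
Saturation requires V_DS ≥ V_GS − V_t = 0.538 V; 7.52 ≥ 0.538 ✓.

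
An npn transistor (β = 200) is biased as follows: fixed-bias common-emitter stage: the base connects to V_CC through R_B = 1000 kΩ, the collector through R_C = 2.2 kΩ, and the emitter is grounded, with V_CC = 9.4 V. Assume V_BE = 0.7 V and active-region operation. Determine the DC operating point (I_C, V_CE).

I_C ≈ 1.7 mA, V_CE ≈ 5.6 V

Base loop: V_CC = I_B·R_B + V_BE, so I_B = (9.4 − 0.7)/1000 kΩ = 0.0087 mA.
In the active region I_C = β·I_B = 200 × 0.0087 = 1.74 mA.
Collector loop: V_CE = V_CC − I_C·R_C = 9.4 − 1.74×2.2 = 5.57 V.
Since V_CE = 5.57 V > V_CE(sat) ≈ 0.2 V, the transistor is in the active region as assumed.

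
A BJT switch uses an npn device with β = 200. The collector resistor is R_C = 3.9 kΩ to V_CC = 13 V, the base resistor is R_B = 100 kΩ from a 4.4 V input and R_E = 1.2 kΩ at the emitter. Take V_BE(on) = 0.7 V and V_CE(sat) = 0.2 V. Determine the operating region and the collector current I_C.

active; I_C ≈ 2.2 mA

Assume active. Base-emitter loop: I_B = (V_BB − V_BE)/(R_B + (β+1)R_E) = (4.4 − 0.7)/(100 + 201×1.2) = 0.0108 mA.
I_C = β·I_B = 200×0.0108 = 2.17 mA.
V_CE = V_CC − I_C·R_C − I_E·R_E = 13 − 2.17×3.9 − 2.18×1.2 = 1.93 V > V_CE(sat), so the active-region assumption holds.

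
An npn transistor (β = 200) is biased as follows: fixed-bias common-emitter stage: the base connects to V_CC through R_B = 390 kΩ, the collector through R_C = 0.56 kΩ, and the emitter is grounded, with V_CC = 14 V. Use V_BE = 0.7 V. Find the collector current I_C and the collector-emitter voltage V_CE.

I_C ≈ 6.8 mA, V_CE ≈ 10 V

Base loop: V_CC = I_B·R_B + V_BE, so I_B = (14 − 0.7)/390 kΩ = 0.0341 mA.
In the active region I_C = β·I_B = 200 × 0.0341 = 6.82 mA.
Collector loop: V_CE = V_CC − I_C·R_C = 14 − 6.82×0.56 = 10.2 V.
Since V_CE = 10.2 V > V_CE(sat) ≈ 0.2 V, the transistor is in the active region as assumed.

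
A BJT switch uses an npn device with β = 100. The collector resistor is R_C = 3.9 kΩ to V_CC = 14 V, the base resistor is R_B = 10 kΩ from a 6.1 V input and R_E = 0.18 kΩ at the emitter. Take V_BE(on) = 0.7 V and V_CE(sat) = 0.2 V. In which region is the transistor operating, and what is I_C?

saturation; I_C ≈ 3.4 mA

Assume active: I_B = (6.1 − 0.7)/(10 + 101×0.18) = 0.192 mA, I_C = β·I_B = 19.2 mA.
Then V_CE = 14 − 19.2×3.9 − 19.4×0.18 = -64.2 V < 0.2 V — the active assumption fails.
Re-solve with V_CE = 0.2 V. KCL at the emitter: V_E/R_E = (V_BB−0.7−V_E)/R_B + (V_CC−0.2−V_E)/R_C, giving V_E = 0.69 V.
I_C = (V_CC − 0.2 − V_E)/R_C = (13.8 − 0.69)/3.9 = 3.36 mA.
Check: I_B = (5.4 − 0.69)/10 = 0.471 mA, and β·I_B = 47.1 mA > I_C, confirming saturation.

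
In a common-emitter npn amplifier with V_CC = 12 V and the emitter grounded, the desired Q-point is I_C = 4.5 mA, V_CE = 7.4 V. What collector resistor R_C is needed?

Collector loop: V_CC = I_C·R_C + V_CE.
R_C = (V_CC − V_CE)/I_C = (12 − 7.4)/4.5 = 1.02 kΩ.

R_C ≈ 1 kΩ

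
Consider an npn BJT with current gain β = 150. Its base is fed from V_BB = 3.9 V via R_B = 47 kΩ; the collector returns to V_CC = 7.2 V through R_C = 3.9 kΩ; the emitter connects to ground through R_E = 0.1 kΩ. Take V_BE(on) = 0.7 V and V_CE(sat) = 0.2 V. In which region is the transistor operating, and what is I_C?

saturation; I_C ≈ 1.7 mA

Assume active: I_B = (3.9 − 0.7)/(47 + 151×0.1) = 0.0515 mA, I_C = β·I_B = 7.73 mA.
Then V_CE = 7.2 − 7.73×3.9 − 7.78×0.1 = -23.7 V < 0.2 V — the active assumption fails.
Re-solve with V_CE = 0.2 V. KCL at the emitter: V_E/R_E = (V_BB−0.7−V_E)/R_B + (V_CC−0.2−V_E)/R_C, giving V_E = 0.181 V.
I_C = (V_CC − 0.2 − V_E)/R_C = (7 − 0.181)/3.9 = 1.75 mA.
Check: I_B = (3.2 − 0.181)/47 = 0.0642 mA, and β·I_B = 9.63 mA > I_C, confirming saturation.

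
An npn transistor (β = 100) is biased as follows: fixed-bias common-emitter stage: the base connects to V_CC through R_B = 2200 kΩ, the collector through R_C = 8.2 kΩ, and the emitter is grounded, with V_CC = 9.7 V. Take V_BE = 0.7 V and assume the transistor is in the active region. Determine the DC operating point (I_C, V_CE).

Base loop: V_CC = I_B·R_B + V_BE, so I_B = (9.7 − 0.7)/2200 kΩ = 0.00409 mA.
In the active region I_C = β·I_B = 100 × 0.00409 = 0.409 mA.
Collector loop: V_CE = V_CC − I_C·R_C = 9.7 − 0.409×8.2 = 6.35 V.
Since V_CE = 6.35 V > V_CE(sat) ≈ 0.2 V, the transistor is in the active region as assumed.

I_C ≈ 0.41 mA, V_CE ≈ 6.3 V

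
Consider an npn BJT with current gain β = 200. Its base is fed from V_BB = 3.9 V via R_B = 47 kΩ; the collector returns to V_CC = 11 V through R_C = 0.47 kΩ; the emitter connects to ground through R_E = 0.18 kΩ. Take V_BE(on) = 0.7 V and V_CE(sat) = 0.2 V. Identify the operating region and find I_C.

active; I_C ≈ 7.7 mA

Assume active. Base-emitter loop: I_B = (V_BB − V_BE)/(R_B + (β+1)R_E) = (3.9 − 0.7)/(47 + 201×0.18) = 0.0385 mA.
I_C = β·I_B = 200×0.0385 = 7.69 mA.
V_CE = V_CC − I_C·R_C − I_E·R_E = 11 − 7.69×0.47 − 7.73×0.18 = 5.99 V > V_CE(sat), so the active-region assumption holds.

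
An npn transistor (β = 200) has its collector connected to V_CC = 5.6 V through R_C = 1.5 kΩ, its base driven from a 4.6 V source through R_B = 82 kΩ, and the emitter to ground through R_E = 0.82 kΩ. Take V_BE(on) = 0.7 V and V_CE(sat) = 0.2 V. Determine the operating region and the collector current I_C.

Assume active: I_B = (4.6 − 0.7)/(82 + 201×0.82) = 0.0158 mA, I_C = β·I_B = 3.16 mA.
Then V_CE = 5.6 − 3.16×1.5 − 3.18×0.82 = -1.74 V < 0.2 V — the active assumption fails.
Re-solve with V_CE = 0.2 V. KCL at the emitter: V_E/R_E = (V_BB−0.7−V_E)/R_B + (V_CC−0.2−V_E)/R_C, giving V_E = 1.92 V.
I_C = (V_CC − 0.2 − V_E)/R_C = (5.4 − 1.92)/1.5 = 2.32 mA.
Check: I_B = (3.9 − 1.92)/82 = 0.0241 mA, and β·I_B = 4.83 mA > I_C, confirming saturation.

saturation; I_C ≈ 2.3 mA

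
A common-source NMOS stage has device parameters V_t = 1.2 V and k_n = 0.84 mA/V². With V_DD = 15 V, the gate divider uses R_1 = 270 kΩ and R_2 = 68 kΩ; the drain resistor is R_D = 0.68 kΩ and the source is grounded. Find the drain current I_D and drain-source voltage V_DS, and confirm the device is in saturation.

V_G = V_DD·R_2/(R_1+R_2) = 15×68/338 = 3.02 V. With the source grounded, V_GS = V_G = 3.02 V.
Assume saturation: I_D = (k_n/2)(V_GS − V_t)² = (0.84/2)×(3.02 − 1.2)² = 0.42×1.82² = 1.39 mA.
V_DS = V_DD − I_D·R_D = 15 − 1.39×0.68 = 14.1 V.
Saturation requires V_DS ≥ V_GS − V_t = 1.82 V; 14.1 ≥ 1.82 ✓.

I_D ≈ 1.4 mA, V_DS ≈ 14 V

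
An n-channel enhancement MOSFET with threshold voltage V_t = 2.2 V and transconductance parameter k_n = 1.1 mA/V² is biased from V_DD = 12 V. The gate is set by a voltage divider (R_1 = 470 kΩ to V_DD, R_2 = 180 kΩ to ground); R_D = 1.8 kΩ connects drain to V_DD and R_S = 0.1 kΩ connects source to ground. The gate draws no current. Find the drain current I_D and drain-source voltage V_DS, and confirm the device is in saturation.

V_G = V_DD·R_2/(R_1+R_2) = 12×180/650 = 3.32 V.
Assume saturation: I_D = (k_n/2)(V_GS − V_t)² with V_GS = V_G − I_D·R_S = 3.32 − 0.1·I_D.
Substituting gives 0.0055·I_D² − 1.12·I_D + 0.694 = 0, with roots I_D = 0.619 or 204 mA.
The root I_D = 204 mA gives V_GS = -17 V ≤ V_t, so take I_D = 0.619 mA.
Then V_GS = 3.26 V and V_DS = V_DD − I_D(R_D+R_S) = 12 − 0.619×1.9 = 10.8 V.
Saturation requires V_DS ≥ V_GS − V_t = 1.06 V; 10.8 ≥ 1.06 ✓.

I_D ≈ 0.62 mA, V_DS ≈ 11 V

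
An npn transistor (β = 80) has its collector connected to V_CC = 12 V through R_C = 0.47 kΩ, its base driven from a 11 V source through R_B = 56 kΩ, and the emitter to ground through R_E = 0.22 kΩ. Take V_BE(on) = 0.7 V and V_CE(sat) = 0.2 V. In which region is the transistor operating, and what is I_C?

Assume active. Base-emitter loop: I_B = (V_BB − V_BE)/(R_B + (β+1)R_E) = (11 − 0.7)/(56 + 81×0.22) = 0.14 mA.
I_C = β·I_B = 80×0.14 = 11.2 mA.
V_CE = V_CC − I_C·R_C − I_E·R_E = 12 − 11.2×0.47 − 11.3×0.22 = 4.27 V > V_CE(sat), so the active-region assumption holds.

active; I_C ≈ 11 mA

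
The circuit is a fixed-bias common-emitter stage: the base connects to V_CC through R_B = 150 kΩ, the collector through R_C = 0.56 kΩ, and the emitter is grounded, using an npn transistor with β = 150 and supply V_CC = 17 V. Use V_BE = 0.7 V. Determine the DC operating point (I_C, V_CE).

Base loop: V_CC = I_B·R_B + V_BE, so I_B = (17 − 0.7)/150 kΩ = 0.109 mA.
In the active region I_C = β·I_B = 150 × 0.109 = 16.3 mA.
Collector loop: V_CE = V_CC − I_C·R_C = 17 − 16.3×0.56 = 7.87 V.
Since V_CE = 7.87 V > V_CE(sat) ≈ 0.2 V, the transistor is in the active region as assumed.

I_C ≈ 16 mA, V_CE ≈ 7.9 V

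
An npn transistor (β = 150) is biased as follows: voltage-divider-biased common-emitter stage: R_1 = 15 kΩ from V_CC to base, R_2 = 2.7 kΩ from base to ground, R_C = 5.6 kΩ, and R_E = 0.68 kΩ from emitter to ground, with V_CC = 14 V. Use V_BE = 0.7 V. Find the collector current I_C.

Thevenize the base divider: V_Th = V_CC·R_2/(R_1+R_2) = 14×2.7/17.7 = 2.14 V, R_Th = R_1‖R_2 = 2.29 kΩ.
Base-emitter loop: V_Th = I_B·R_Th + V_BE + (β+1)I_B·R_E, so I_B = (2.14 − 0.7) / (2.29 + 151×0.68) = 0.0137 mA.
I_C = β·I_B = 150×0.0137 = 2.05 mA, and I_E = (β+1)I_B = 2.07 mA.
V_CE = V_CC − I_C·R_C − I_E·R_E = 14 − 2.05×5.6 − 2.07×0.68 = 1.11 V.
V_CE = 1.11 V > 0.2 V confirms active-region operation.

I_C ≈ 2.1 mA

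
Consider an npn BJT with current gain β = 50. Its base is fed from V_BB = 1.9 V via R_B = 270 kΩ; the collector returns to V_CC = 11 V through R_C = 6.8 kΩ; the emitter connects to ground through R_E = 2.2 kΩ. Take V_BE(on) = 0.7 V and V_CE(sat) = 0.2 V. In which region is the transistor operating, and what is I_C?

active; I_C ≈ 0.16 mA

Assume active. Base-emitter loop: I_B = (V_BB − V_BE)/(R_B + (β+1)R_E) = (1.9 − 0.7)/(270 + 51×2.2) = 0.00314 mA.
I_C = β·I_B = 50×0.00314 = 0.157 mA.
V_CE = V_CC − I_C·R_C − I_E·R_E = 11 − 0.157×6.8 − 0.16×2.2 = 9.58 V > V_CE(sat), so the active-region assumption holds.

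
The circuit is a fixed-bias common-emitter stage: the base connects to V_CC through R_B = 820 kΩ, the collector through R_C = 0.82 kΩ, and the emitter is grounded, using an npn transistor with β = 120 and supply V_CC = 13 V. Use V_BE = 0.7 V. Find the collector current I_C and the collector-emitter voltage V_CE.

Base loop: V_CC = I_B·R_B + V_BE, so I_B = (13 − 0.7)/820 kΩ = 0.015 mA.
In the active region I_C = β·I_B = 120 × 0.015 = 1.8 mA.
Collector loop: V_CE = V_CC − I_C·R_C = 13 − 1.8×0.82 = 11.5 V.
Since V_CE = 11.5 V > V_CE(sat) ≈ 0.2 V, the transistor is in the active region as assumed.

I_C ≈ 1.8 mA, V_CE ≈ 12 V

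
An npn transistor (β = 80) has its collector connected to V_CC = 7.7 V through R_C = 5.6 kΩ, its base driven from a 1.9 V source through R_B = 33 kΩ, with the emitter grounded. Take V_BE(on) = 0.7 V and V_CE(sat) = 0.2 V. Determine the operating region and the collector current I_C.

saturation; I_C ≈ 1.3 mA

Assume active: I_B = (1.9 − 0.7)/33 = 0.0364 mA, giving I_C = β·I_B = 2.91 mA.
But then V_CE = 7.7 − 2.91×5.6 = -8.59 V < V_CE(sat) = 0.2 V — impossible in the active region.
So the transistor is saturated. With V_CE = 0.2 V, I_C = (V_CC − 0.2)/R_C = 7.5/5.6 = 1.34 mA.
Check: β·I_B = 2.91 mA > I_C = 1.34 mA, confirming saturation.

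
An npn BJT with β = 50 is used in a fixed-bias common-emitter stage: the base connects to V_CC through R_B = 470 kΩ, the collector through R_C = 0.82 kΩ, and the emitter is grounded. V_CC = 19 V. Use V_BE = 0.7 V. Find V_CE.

V_CE ≈ 17 V

Base loop: V_CC = I_B·R_B + V_BE, so I_B = (19 − 0.7)/470 kΩ = 0.0389 mA.
In the active region I_C = β·I_B = 50 × 0.0389 = 1.95 mA.
Collector loop: V_CE = V_CC − I_C·R_C = 19 − 1.95×0.82 = 17.4 V.
Since V_CE = 17.4 V > V_CE(sat) ≈ 0.2 V, the transistor is in the active region as assumed.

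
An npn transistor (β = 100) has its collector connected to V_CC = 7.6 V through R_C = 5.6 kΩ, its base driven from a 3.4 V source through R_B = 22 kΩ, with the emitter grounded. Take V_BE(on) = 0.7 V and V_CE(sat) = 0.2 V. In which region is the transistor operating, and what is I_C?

saturation; I_C ≈ 1.3 mA

Assume active: I_B = (3.4 − 0.7)/22 = 0.123 mA, giving I_C = β·I_B = 12.3 mA.
But then V_CE = 7.6 − 12.3×5.6 = -61.1 V < V_CE(sat) = 0.2 V — impossible in the active region.
So the transistor is saturated. With V_CE = 0.2 V, I_C = (V_CC − 0.2)/R_C = 7.4/5.6 = 1.32 mA.
Check: β·I_B = 12.3 mA > I_C = 1.32 mA, confirming saturation.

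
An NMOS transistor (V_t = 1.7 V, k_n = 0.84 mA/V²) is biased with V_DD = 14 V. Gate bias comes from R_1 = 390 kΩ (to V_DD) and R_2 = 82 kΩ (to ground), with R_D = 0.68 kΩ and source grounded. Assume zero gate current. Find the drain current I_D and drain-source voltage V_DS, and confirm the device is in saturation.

I_D ≈ 0.23 mA, V_DS ≈ 14 V

V_G = V_DD·R_2/(R_1+R_2) = 14×82/472 = 2.43 V. With the source grounded, V_GS = V_G = 2.43 V.
Assume saturation: I_D = (k_n/2)(V_GS − V_t)² = (0.84/2)×(2.43 − 1.7)² = 0.42×0.732² = 0.225 mA.
V_DS = V_DD − I_D·R_D = 14 − 0.225×0.68 = 13.8 V.
Saturation requires V_DS ≥ V_GS − V_t = 0.732 V; 13.8 ≥ 0.732 ✓.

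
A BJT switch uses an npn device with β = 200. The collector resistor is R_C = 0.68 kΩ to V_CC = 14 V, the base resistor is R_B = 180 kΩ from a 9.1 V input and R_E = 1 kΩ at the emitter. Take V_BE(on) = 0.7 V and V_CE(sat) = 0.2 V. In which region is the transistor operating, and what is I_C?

Assume active. Base-emitter loop: I_B = (V_BB − V_BE)/(R_B + (β+1)R_E) = (9.1 − 0.7)/(180 + 201×1) = 0.022 mA.
I_C = β·I_B = 200×0.022 = 4.41 mA.
V_CE = V_CC − I_C·R_C − I_E·R_E = 14 − 4.41×0.68 − 4.43×1 = 6.57 V > V_CE(sat), so the active-region assumption holds.

active; I_C ≈ 4.4 mA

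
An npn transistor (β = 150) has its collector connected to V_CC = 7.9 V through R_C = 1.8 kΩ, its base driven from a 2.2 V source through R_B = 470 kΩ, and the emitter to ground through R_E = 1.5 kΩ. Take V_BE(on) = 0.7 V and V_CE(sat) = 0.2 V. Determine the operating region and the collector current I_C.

Assume active. Base-emitter loop: I_B = (V_BB − V_BE)/(R_B + (β+1)R_E) = (2.2 − 0.7)/(470 + 151×1.5) = 0.00215 mA.
I_C = β·I_B = 150×0.00215 = 0.323 mA.
V_CE = V_CC − I_C·R_C − I_E·R_E = 7.9 − 0.323×1.8 − 0.325×1.5 = 6.83 V > V_CE(sat), so the active-region assumption holds.

active; I_C ≈ 0.32 mA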